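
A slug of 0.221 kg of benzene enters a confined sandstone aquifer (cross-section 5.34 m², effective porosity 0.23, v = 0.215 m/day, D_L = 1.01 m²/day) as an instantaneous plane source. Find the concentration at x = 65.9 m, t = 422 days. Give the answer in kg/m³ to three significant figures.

0.00171 kg/m³

For an instantaneous plane source, C(x,t) = M/(n_e·A·√(4πDt)) · exp(−(x−vt)²/(4Dt)), with n_e·A the pore (flow) area.
Plume center vt = 0.215 × 422 = 90.73 m, so the well at 65.9 m is 24.83 m upgradient of the peak.
√(4πDt) = 73.18 m, giving peak height M/(n_e·A·√(4πDt)) = 0.221/(0.23 × 5.34 × 73.18) = 0.002459 kg/m³.
(x−vt)²/(4Dt) = (-24.83)²/(4 × 1.01 × 422) = 0.3616; exp(−0.3616) = 0.6966.
C = 0.002459 × 0.6966 = 0.00171 kg/m³.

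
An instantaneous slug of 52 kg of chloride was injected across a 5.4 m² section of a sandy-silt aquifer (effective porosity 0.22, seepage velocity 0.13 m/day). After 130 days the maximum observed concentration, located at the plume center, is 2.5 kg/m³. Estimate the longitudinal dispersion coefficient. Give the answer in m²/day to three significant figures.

0.188 m²/day

At the plume center C_max = M/(n_e·A·√(4πDt)), so D = M²/(4πt·(n_e·A·C_max)²).
n_e·A·C_max = 0.22 × 5.4 × 2.5 = 2.970 kg/m.
D = 52²/(4π × 130 × 2.970²) = 0.188 m²/day.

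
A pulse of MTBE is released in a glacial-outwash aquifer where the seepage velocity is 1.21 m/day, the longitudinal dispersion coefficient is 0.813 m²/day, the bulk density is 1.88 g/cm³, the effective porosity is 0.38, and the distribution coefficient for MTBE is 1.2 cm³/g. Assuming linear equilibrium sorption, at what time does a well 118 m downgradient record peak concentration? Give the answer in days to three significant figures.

673 days

Retardation factor R = 1 + ρ_b·K_d/n = 1 + 1.88 × 1.2/0.38 = 6.937.
Sorption retards both mechanisms: v_R = v/R = 0.1744 m/day, D_R = D/R = 0.1172 m²/day.
Peak time from v_R²t² + 2D_R t − x² = 0: t = (√(D_R² + v_R²x²) − D_R)/v_R².
√(D_R² + v_R²x²) = √(0.1172² + 0.1744² × 118²) = 20.58; v_R² = 0.03042.
t = (20.58 − 0.1172)/0.03042 = 673 days.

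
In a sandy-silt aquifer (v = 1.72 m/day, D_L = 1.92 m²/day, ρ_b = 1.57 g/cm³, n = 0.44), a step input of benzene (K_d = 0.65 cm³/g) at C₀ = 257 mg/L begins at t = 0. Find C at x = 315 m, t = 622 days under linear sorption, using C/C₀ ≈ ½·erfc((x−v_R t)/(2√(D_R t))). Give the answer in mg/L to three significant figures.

Retardation factor R = 1 + ρ_b·K_d/n = 1 + 1.57 × 0.65/0.44 = 3.319.
Sorption retards both mechanisms: v_R = v/R = 0.5182 m/day, D_R = D/R = 0.5785 m²/day.
v_R·t = 0.5182 × 622 = 322.3204 m; 2√(D_R t) = 37.94 m; argument = (315 − 322.3204)/37.94 = -0.1929.
C = C₀ × ½·erfc(-0.1929) = 257 × 0.6075 = 156 mg/L.

156 mg/L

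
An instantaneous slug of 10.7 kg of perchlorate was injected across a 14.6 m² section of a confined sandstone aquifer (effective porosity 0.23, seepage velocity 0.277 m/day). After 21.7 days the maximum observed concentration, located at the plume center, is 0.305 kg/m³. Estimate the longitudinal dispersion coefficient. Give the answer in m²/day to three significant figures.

0.400 m²/day

At the plume center C_max = M/(n_e·A·√(4πDt)), so D = M²/(4πt·(n_e·A·C_max)²).
n_e·A·C_max = 0.23 × 14.6 × 0.305 = 1.024 kg/m.
D = 10.7²/(4π × 21.7 × 1.024²) = 0.400 m²/day.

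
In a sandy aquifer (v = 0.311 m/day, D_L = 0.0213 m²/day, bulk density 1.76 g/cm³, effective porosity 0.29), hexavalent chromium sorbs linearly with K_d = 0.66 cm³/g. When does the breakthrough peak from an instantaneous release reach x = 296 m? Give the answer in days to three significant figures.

4760 days

Retardation factor R = 1 + ρ_b·K_d/n = 1 + 1.76 × 0.66/0.29 = 5.006.
Sorption retards both mechanisms: v_R = v/R = 0.06213 m/day, D_R = D/R = 0.004255 m²/day.
Peak time from v_R²t² + 2D_R t − x² = 0: t = (√(D_R² + v_R²x²) − D_R)/v_R².
√(D_R² + v_R²x²) = √(0.004255² + 0.06213² × 296²) = 18.39; v_R² = 0.003860.
t = (18.39 − 0.004255)/0.003860 = 4760 days.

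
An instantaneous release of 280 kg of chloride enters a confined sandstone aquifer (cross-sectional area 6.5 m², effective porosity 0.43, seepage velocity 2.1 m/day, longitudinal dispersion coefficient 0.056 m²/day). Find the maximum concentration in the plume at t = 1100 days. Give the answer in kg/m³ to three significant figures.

The peak of an instantaneous 1D plume sits at x = vt; there the Gaussian factor is 1 and C_max = M/(n_e·A·√(4πDt)), where n_e·A is the pore area the mass is dissolved in.
√(4πDt) = √(4π × 0.056 × 1100) = 27.82 m, so C_max = 280/(0.43 × 6.5 × 27.82) = 3.60 kg/m³.

3.60 kg/m³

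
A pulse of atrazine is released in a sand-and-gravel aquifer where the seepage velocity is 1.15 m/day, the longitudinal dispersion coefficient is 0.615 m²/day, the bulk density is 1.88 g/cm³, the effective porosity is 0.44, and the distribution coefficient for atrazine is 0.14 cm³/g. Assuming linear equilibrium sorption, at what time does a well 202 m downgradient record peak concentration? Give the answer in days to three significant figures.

280 days

Retardation factor R = 1 + ρ_b·K_d/n = 1 + 1.88 × 0.14/0.44 = 1.598.
Sorption retards both mechanisms: v_R = v/R = 0.7196 m/day, D_R = D/R = 0.3849 m²/day.
Peak time from v_R²t² + 2D_R t − x² = 0: t = (√(D_R² + v_R²x²) − D_R)/v_R².
√(D_R² + v_R²x²) = √(0.3849² + 0.7196² × 202²) = 145.4; v_R² = 0.5178.
t = (145.4 − 0.3849)/0.5178 = 280 days.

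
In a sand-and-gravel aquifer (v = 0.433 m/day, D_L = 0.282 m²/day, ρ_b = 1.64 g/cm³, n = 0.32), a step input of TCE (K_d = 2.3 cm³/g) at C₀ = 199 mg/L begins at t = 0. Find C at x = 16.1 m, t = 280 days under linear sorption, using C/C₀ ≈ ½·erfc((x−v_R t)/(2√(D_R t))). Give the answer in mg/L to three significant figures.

5.93 mg/L

Retardation factor R = 1 + ρ_b·K_d/n = 1 + 1.64 × 2.3/0.32 = 12.79.
Sorption retards both mechanisms: v_R = v/R = 0.03385 m/day, D_R = D/R = 0.02205 m²/day.
v_R·t = 0.03385 × 280 = 9.478 m; 2√(D_R t) = 4.970 m; argument = (16.1 − 9.478)/4.970 = 1.332.
C = C₀ × ½·erfc(1.332) = 199 × 0.02980 = 5.93 mg/L.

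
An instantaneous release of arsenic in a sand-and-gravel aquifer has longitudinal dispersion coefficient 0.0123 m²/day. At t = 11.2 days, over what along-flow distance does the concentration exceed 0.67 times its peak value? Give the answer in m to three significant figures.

0.940 m

The plume is Gaussian with σ = √(2Dt) = √(2 × 0.0123 × 11.2) = 0.5249 m.
C/C_peak = exp(−Δx²/(2σ²)) = 0.67 ⇒ Δx = σ·√(−2 ln 0.67) = 0.5249 × 0.8950 = 0.4698 m.
Width = 2Δx = 0.940 m.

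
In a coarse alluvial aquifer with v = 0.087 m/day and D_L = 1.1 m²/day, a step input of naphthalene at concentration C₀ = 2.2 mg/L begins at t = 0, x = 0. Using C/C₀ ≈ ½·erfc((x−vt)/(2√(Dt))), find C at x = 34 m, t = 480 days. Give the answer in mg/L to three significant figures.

1.31 mg/L

For a continuous step input, C/C₀ ≈ ½·erfc((x−vt)/(2√(Dt))).
vt = 0.087 × 480 = 41.76 m and 2√(Dt) = 2√(1.1 × 480) = 45.96 m.
Argument (x−vt)/(2√(Dt)) = (34 − 41.76)/45.96 = -0.1688; ½·erfc(-0.1688) = 0.5943.
C = 2.2 × 0.5943 = 1.31 mg/L.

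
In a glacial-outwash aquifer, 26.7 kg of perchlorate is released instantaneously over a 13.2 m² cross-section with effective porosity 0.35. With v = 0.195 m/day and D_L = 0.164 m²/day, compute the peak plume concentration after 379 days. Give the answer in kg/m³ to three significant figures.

The peak of an instantaneous 1D plume sits at x = vt; there the Gaussian factor is 1 and C_max = M/(n_e·A·√(4πDt)), where n_e·A is the pore area the mass is dissolved in.
√(4πDt) = √(4π × 0.164 × 379) = 27.95 m, so C_max = 26.7/(0.35 × 13.2 × 27.95) = 0.207 kg/m³.

0.207 kg/m³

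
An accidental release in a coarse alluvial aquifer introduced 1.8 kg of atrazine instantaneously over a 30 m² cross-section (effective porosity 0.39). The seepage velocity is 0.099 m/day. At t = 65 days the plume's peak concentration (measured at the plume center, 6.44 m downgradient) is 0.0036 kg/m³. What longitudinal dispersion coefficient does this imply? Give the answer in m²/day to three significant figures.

2.24 m²/day

At the plume center C_max = M/(n_e·A·√(4πDt)), so D = M²/(4πt·(n_e·A·C_max)²).
n_e·A·C_max = 0.39 × 30 × 0.0036 = 0.04212 kg/m.
D = 1.8²/(4π × 65 × 0.04212²) = 2.24 m²/day.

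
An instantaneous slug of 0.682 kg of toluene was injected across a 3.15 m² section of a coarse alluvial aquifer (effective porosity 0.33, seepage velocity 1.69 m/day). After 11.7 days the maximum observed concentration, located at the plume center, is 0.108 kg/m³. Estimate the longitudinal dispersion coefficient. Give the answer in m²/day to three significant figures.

0.251 m²/day

At the plume center C_max = M/(n_e·A·√(4πDt)), so D = M²/(4πt·(n_e·A·C_max)²).
n_e·A·C_max = 0.33 × 3.15 × 0.108 = 0.1123 kg/m.
D = 0.682²/(4π × 11.7 × 0.1123²) = 0.251 m²/day.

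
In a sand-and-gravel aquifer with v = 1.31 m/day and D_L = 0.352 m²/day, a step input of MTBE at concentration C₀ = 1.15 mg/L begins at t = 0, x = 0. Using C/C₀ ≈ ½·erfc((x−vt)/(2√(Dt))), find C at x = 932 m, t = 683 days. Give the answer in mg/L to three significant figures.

For a continuous step input, C/C₀ ≈ ½·erfc((x−vt)/(2√(Dt))).
vt = 1.31 × 683 = 894.73 m and 2√(Dt) = 2√(0.352 × 683) = 31.01 m.
Argument (x−vt)/(2√(Dt)) = (932 − 894.73)/31.01 = 1.202; ½·erfc(1.202) = 0.04458.
C = 1.15 × 0.04458 = 0.0513 mg/L.

0.0513 mg/L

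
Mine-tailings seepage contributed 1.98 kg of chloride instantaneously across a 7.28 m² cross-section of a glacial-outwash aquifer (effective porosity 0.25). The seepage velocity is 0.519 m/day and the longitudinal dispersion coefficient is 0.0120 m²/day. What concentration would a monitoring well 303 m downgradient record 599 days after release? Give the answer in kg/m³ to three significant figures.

For an instantaneous plane source, C(x,t) = M/(n_e·A·√(4πDt)) · exp(−(x−vt)²/(4Dt)), with n_e·A the pore (flow) area.
Plume center vt = 0.519 × 599 = 310.881 m, so the well at 303 m is 7.881 m upgradient of the peak.
√(4πDt) = 9.504 m, giving peak height M/(n_e·A·√(4πDt)) = 1.98/(0.25 × 7.28 × 9.504) = 0.1145 kg/m³.
(x−vt)²/(4Dt) = (-7.881)²/(4 × 0.0120 × 599) = 2.160; exp(−2.160) = 0.1153.
C = 0.1145 × 0.1153 = 0.0132 kg/m³.

0.0132 kg/m³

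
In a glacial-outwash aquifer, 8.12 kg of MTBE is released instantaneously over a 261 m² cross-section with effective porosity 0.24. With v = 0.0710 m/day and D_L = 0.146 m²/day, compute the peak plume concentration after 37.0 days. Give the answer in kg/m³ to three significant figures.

The peak of an instantaneous 1D plume sits at x = vt; there the Gaussian factor is 1 and C_max = M/(n_e·A·√(4πDt)), where n_e·A is the pore area the mass is dissolved in.
√(4πDt) = √(4π × 0.146 × 37.0) = 8.239 m, so C_max = 8.12/(0.24 × 261 × 8.239) = 0.0157 kg/m³.

0.0157 kg/m³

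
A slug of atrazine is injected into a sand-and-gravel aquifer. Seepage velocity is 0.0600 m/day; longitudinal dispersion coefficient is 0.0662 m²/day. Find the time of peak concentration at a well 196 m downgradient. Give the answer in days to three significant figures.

For the 1D instantaneous-source solution, setting ∂C/∂t = 0 at fixed x gives v²t² + 2Dt − x² = 0, so t = (√(D² + v²x²) − D)/v².
√(D² + v²x²) = √(0.0662² + 0.0600² × 196²) = 11.76; v² = 0.0036.
t = (11.76 − 0.0662)/0.0036 = 3250 days (vs. the pure-advection estimate x/v = 3270 d).

3250 days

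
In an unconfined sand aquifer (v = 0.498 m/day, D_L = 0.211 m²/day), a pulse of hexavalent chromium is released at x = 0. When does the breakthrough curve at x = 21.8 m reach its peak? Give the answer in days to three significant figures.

42.9 days

For the 1D instantaneous-source solution, setting ∂C/∂t = 0 at fixed x gives v²t² + 2Dt − x² = 0, so t = (√(D² + v²x²) − D)/v².
√(D² + v²x²) = √(0.211² + 0.498² × 21.8²) = 10.86; v² = 0.248004.
t = (10.86 − 0.211)/0.248004 = 42.9 days (vs. the pure-advection estimate x/v = 43.8 d).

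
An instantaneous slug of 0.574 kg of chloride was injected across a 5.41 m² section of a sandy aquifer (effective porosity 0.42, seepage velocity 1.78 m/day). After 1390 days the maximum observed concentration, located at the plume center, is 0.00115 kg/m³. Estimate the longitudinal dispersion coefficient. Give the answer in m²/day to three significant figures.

At the plume center C_max = M/(n_e·A·√(4πDt)), so D = M²/(4πt·(n_e·A·C_max)²).
n_e·A·C_max = 0.42 × 5.41 × 0.00115 = 0.002613 kg/m.
D = 0.574²/(4π × 1390 × 0.002613²) = 2.76 m²/day.

2.76 m²/day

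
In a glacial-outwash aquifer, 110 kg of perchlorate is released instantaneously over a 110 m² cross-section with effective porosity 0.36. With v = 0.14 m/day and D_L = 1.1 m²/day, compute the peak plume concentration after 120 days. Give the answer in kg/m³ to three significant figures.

The peak of an instantaneous 1D plume sits at x = vt; there the Gaussian factor is 1 and C_max = M/(n_e·A·√(4πDt)), where n_e·A is the pore area the mass is dissolved in.
√(4πDt) = √(4π × 1.1 × 120) = 40.73 m, so C_max = 110/(0.36 × 110 × 40.73) = 0.0682 kg/m³.

0.0682 kg/m³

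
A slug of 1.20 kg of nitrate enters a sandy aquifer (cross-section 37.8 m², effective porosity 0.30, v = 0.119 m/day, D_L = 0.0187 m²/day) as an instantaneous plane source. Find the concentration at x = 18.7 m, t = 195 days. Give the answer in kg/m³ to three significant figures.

For an instantaneous plane source, C(x,t) = M/(n_e·A·√(4πDt)) · exp(−(x−vt)²/(4Dt)), with n_e·A the pore (flow) area.
Plume center vt = 0.119 × 195 = 23.205 m, so the well at 18.7 m is 4.505 m upgradient of the peak.
√(4πDt) = 6.769 m, giving peak height M/(n_e·A·√(4πDt)) = 1.20/(0.30 × 37.8 × 6.769) = 0.01563 kg/m³.
(x−vt)²/(4Dt) = (-4.505)²/(4 × 0.0187 × 195) = 1.391; exp(−1.391) = 0.2488.
C = 0.01563 × 0.2488 = 0.00389 kg/m³.

0.00389 kg/m³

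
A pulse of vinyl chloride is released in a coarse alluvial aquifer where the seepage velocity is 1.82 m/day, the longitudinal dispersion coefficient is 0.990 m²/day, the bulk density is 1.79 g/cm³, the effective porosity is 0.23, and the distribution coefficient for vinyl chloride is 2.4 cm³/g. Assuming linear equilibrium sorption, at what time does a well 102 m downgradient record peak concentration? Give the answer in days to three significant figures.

1100 days

Retardation factor R = 1 + ρ_b·K_d/n = 1 + 1.79 × 2.4/0.23 = 19.68.
Sorption retards both mechanisms: v_R = v/R = 0.09248 m/day, D_R = D/R = 0.05030 m²/day.
Peak time from v_R²t² + 2D_R t − x² = 0: t = (√(D_R² + v_R²x²) − D_R)/v_R².
√(D_R² + v_R²x²) = √(0.05030² + 0.09248² × 102²) = 9.433; v_R² = 0.008553.
t = (9.433 − 0.05030)/0.008553 = 1100 days.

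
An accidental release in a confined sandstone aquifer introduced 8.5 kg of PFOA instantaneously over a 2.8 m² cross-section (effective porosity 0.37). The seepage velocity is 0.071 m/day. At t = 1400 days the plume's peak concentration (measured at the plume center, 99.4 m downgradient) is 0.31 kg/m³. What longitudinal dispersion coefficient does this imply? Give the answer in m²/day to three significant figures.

0.0398 m²/day

At the plume center C_max = M/(n_e·A·√(4πDt)), so D = M²/(4πt·(n_e·A·C_max)²).
n_e·A·C_max = 0.37 × 2.8 × 0.31 = 0.3212 kg/m.
D = 8.5²/(4π × 1400 × 0.3212²) = 0.0398 m²/day.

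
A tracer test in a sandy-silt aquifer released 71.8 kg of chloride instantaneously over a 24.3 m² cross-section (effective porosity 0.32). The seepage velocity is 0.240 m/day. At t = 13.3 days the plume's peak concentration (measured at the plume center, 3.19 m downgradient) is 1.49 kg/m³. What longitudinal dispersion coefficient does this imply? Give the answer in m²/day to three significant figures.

0.230 m²/day

At the plume center C_max = M/(n_e·A·√(4πDt)), so D = M²/(4πt·(n_e·A·C_max)²).
n_e·A·C_max = 0.32 × 24.3 × 1.49 = 11.59 kg/m.
D = 71.8²/(4π × 13.3 × 11.59²) = 0.230 m²/day.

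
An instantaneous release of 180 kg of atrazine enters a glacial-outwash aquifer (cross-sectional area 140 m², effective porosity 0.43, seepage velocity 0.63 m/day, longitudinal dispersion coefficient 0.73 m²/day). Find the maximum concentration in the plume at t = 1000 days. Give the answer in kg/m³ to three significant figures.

0.0312 kg/m³

The peak of an instantaneous 1D plume sits at x = vt; there the Gaussian factor is 1 and C_max = M/(n_e·A·√(4πDt)), where n_e·A is the pore area the mass is dissolved in.
√(4πDt) = √(4π × 0.73 × 1000) = 95.78 m, so C_max = 180/(0.43 × 140 × 95.78) = 0.0312 kg/m³.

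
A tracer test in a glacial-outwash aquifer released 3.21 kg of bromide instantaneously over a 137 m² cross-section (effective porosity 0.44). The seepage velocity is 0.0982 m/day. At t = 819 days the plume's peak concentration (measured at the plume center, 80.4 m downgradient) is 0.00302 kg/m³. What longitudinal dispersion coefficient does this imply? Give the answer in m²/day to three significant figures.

0.0302 m²/day

At the plume center C_max = M/(n_e·A·√(4πDt)), so D = M²/(4πt·(n_e·A·C_max)²).
n_e·A·C_max = 0.44 × 137 × 0.00302 = 0.1820 kg/m.
D = 3.21²/(4π × 819 × 0.1820²) = 0.0302 m²/day.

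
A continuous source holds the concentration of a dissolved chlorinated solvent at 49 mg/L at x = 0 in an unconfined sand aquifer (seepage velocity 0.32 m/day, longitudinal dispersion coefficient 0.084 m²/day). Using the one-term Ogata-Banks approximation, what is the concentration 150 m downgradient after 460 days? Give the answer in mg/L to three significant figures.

For a continuous step input, C/C₀ ≈ ½·erfc((x−vt)/(2√(Dt))).
vt = 0.32 × 460 = 147.2 m and 2√(Dt) = 2√(0.084 × 460) = 12.43 m.
Argument (x−vt)/(2√(Dt)) = (150 − 147.2)/12.43 = 0.2253; ½·erfc(0.2253) = 0.3750.
C = 49 × 0.3750 = 18.4 mg/L.

18.4 mg/L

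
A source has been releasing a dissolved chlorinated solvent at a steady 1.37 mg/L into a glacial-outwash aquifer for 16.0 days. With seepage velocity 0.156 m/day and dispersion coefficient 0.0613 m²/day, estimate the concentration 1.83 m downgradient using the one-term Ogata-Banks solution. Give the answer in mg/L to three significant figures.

For a continuous step input, C/C₀ ≈ ½·erfc((x−vt)/(2√(Dt))).
vt = 0.156 × 16.0 = 2.496 m and 2√(Dt) = 2√(0.0613 × 16.0) = 1.981 m.
Argument (x−vt)/(2√(Dt)) = (1.83 − 2.496)/1.981 = -0.3362; ½·erfc(-0.3362) = 0.6828.
C = 1.37 × 0.6828 = 0.935 mg/L.

0.935 mg/L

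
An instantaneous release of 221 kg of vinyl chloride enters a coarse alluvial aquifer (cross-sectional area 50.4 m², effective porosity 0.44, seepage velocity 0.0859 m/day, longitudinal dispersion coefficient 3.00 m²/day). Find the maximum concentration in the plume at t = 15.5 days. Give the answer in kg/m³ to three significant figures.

0.412 kg/m³

The peak of an instantaneous 1D plume sits at x = vt; there the Gaussian factor is 1 and C_max = M/(n_e·A·√(4πDt)), where n_e·A is the pore area the mass is dissolved in.
√(4πDt) = √(4π × 3.00 × 15.5) = 24.17 m, so C_max = 221/(0.44 × 50.4 × 24.17) = 0.412 kg/m³.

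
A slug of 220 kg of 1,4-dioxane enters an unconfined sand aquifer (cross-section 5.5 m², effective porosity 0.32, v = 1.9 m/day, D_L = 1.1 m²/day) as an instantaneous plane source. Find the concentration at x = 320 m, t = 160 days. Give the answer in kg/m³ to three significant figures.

1.85 kg/m³

For an instantaneous plane source, C(x,t) = M/(n_e·A·√(4πDt)) · exp(−(x−vt)²/(4Dt)), with n_e·A the pore (flow) area.
Plume center vt = 1.9 × 160 = 304 m, so the well at 320 m is 16 m downgradient of the peak.
√(4πDt) = 47.03 m, giving peak height M/(n_e·A·√(4πDt)) = 220/(0.32 × 5.5 × 47.03) = 2.658 kg/m³.
(x−vt)²/(4Dt) = (16)²/(4 × 1.1 × 160) = 0.3636; exp(−0.3636) = 0.6952.
C = 2.658 × 0.6952 = 1.85 kg/m³.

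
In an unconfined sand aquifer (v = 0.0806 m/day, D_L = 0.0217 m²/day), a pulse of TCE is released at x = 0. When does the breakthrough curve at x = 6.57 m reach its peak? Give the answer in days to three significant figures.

78.2 days

For the 1D instantaneous-source solution, setting ∂C/∂t = 0 at fixed x gives v²t² + 2Dt − x² = 0, so t = (√(D² + v²x²) − D)/v².
√(D² + v²x²) = √(0.0217² + 0.0806² × 6.57²) = 0.5300; v² = 0.00649636.
t = (0.5300 − 0.0217)/0.00649636 = 78.2 days (vs. the pure-advection estimate x/v = 81.5 d).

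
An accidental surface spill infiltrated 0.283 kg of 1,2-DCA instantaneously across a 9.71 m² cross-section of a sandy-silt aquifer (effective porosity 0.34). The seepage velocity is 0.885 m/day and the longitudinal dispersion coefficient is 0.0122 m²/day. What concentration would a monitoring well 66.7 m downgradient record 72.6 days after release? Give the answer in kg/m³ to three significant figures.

For an instantaneous plane source, C(x,t) = M/(n_e·A·√(4πDt)) · exp(−(x−vt)²/(4Dt)), with n_e·A the pore (flow) area.
Plume center vt = 0.885 × 72.6 = 64.251 m, so the well at 66.7 m is 2.449 m downgradient of the peak.
√(4πDt) = 3.336 m, giving peak height M/(n_e·A·√(4πDt)) = 0.283/(0.34 × 9.71 × 3.336) = 0.02570 kg/m³.
(x−vt)²/(4Dt) = (2.449)²/(4 × 0.0122 × 72.6) = 1.693; exp(−1.693) = 0.1840.
C = 0.02570 × 0.1840 = 0.00473 kg/m³.

0.00473 kg/m³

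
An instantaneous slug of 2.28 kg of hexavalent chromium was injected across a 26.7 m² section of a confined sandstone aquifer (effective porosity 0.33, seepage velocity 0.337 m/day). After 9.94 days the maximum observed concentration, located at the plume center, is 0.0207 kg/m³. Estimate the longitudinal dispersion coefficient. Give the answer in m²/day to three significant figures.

1.25 m²/day

At the plume center C_max = M/(n_e·A·√(4πDt)), so D = M²/(4πt·(n_e·A·C_max)²).
n_e·A·C_max = 0.33 × 26.7 × 0.0207 = 0.1824 kg/m.
D = 2.28²/(4π × 9.94 × 0.1824²) = 1.25 m²/day.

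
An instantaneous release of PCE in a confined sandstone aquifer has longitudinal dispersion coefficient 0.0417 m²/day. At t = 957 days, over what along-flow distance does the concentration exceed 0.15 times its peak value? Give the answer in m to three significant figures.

The plume is Gaussian with σ = √(2Dt) = √(2 × 0.0417 × 957) = 8.934 m.
C/C_peak = exp(−Δx²/(2σ²)) = 0.15 ⇒ Δx = σ·√(−2 ln 0.15) = 8.934 × 1.948 = 17.40 m.
Width = 2Δx = 34.8 m.

34.8 m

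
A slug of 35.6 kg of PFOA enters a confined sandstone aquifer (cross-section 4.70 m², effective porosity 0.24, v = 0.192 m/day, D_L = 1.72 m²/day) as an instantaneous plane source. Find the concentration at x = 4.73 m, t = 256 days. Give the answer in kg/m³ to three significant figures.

0.138 kg/m³

For an instantaneous plane source, C(x,t) = M/(n_e·A·√(4πDt)) · exp(−(x−vt)²/(4Dt)), with n_e·A the pore (flow) area.
Plume center vt = 0.192 × 256 = 49.152 m, so the well at 4.73 m is 44.422 m upgradient of the peak.
√(4πDt) = 74.39 m, giving peak height M/(n_e·A·√(4πDt)) = 35.6/(0.24 × 4.70 × 74.39) = 0.4243 kg/m³.
(x−vt)²/(4Dt) = (-44.422)²/(4 × 1.72 × 256) = 1.120; exp(−1.120) = 0.3263.
C = 0.4243 × 0.3263 = 0.138 kg/m³.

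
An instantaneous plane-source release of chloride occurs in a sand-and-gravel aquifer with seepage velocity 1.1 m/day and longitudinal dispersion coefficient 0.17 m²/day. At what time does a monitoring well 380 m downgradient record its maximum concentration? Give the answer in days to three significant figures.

For the 1D instantaneous-source solution, setting ∂C/∂t = 0 at fixed x gives v²t² + 2Dt − x² = 0, so t = (√(D² + v²x²) − D)/v².
√(D² + v²x²) = √(0.17² + 1.1² × 380²) = 418.0; v² = 1.21.
t = (418.0 − 0.17)/1.21 = 345 days (vs. the pure-advection estimate x/v = 345 d).

345 days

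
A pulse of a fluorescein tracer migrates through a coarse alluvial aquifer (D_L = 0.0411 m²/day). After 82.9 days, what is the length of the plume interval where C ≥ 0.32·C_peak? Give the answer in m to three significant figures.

The plume is Gaussian with σ = √(2Dt) = √(2 × 0.0411 × 82.9) = 2.610 m.
C/C_peak = exp(−Δx²/(2σ²)) = 0.32 ⇒ Δx = σ·√(−2 ln 0.32) = 2.610 × 1.510 = 3.941 m.
Width = 2Δx = 7.88 m.

7.88 m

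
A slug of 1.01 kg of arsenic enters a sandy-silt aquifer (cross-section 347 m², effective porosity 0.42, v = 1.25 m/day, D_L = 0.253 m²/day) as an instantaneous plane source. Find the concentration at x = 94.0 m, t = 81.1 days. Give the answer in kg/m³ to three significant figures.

0.000222 kg/m³

For an instantaneous plane source, C(x,t) = M/(n_e·A·√(4πDt)) · exp(−(x−vt)²/(4Dt)), with n_e·A the pore (flow) area.
Plume center vt = 1.25 × 81.1 = 101.375 m, so the well at 94.0 m is 7.375 m upgradient of the peak.
√(4πDt) = 16.06 m, giving peak height M/(n_e·A·√(4πDt)) = 1.01/(0.42 × 347 × 16.06) = 0.0004315 kg/m³.
(x−vt)²/(4Dt) = (-7.375)²/(4 × 0.253 × 81.1) = 0.6627; exp(−0.6627) = 0.5155.
C = 0.0004315 × 0.5155 = 0.000222 kg/m³.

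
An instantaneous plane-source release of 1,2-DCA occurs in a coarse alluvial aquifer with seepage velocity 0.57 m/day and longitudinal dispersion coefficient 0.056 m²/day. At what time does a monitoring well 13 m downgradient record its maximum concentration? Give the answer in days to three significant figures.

22.6 days

For the 1D instantaneous-source solution, setting ∂C/∂t = 0 at fixed x gives v²t² + 2Dt − x² = 0, so t = (√(D² + v²x²) − D)/v².
√(D² + v²x²) = √(0.056² + 0.57² × 13²) = 7.410; v² = 0.3249.
t = (7.410 − 0.056)/0.3249 = 22.6 days (vs. the pure-advection estimate x/v = 22.8 d).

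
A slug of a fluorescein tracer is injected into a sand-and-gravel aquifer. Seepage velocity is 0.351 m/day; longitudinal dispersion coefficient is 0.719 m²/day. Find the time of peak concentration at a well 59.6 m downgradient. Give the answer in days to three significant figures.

For the 1D instantaneous-source solution, setting ∂C/∂t = 0 at fixed x gives v²t² + 2Dt − x² = 0, so t = (√(D² + v²x²) − D)/v².
√(D² + v²x²) = √(0.719² + 0.351² × 59.6²) = 20.93; v² = 0.123201.
t = (20.93 − 0.719)/0.123201 = 164 days (vs. the pure-advection estimate x/v = 170 d).

164 days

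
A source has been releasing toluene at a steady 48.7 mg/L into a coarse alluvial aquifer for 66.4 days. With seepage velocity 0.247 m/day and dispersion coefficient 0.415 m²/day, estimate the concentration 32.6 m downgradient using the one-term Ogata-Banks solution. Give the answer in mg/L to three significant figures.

0.709 mg/L

For a continuous step input, C/C₀ ≈ ½·erfc((x−vt)/(2√(Dt))).
vt = 0.247 × 66.4 = 16.4008 m and 2√(Dt) = 2√(0.415 × 66.4) = 10.50 m.
Argument (x−vt)/(2√(Dt)) = (32.6 − 16.4008)/10.50 = 1.543; ½·erfc(1.543) = 0.01455.
C = 48.7 × 0.01455 = 0.709 mg/L.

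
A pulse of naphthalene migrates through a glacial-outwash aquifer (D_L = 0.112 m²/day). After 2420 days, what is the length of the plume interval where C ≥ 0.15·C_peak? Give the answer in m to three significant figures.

90.7 m

The plume is Gaussian with σ = √(2Dt) = √(2 × 0.112 × 2420) = 23.28 m.
C/C_peak = exp(−Δx²/(2σ²)) = 0.15 ⇒ Δx = σ·√(−2 ln 0.15) = 23.28 × 1.948 = 45.35 m.
Width = 2Δx = 90.7 m.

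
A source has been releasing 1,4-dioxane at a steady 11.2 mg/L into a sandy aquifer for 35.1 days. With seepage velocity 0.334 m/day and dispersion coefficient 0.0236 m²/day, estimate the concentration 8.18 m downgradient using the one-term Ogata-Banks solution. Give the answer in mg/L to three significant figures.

For a continuous step input, C/C₀ ≈ ½·erfc((x−vt)/(2√(Dt))).
vt = 0.334 × 35.1 = 11.7234 m and 2√(Dt) = 2√(0.0236 × 35.1) = 1.820 m.
Argument (x−vt)/(2√(Dt)) = (8.18 − 11.7234)/1.820 = -1.947; ½·erfc(-1.947) = 0.9971.
C = 11.2 × 0.9971 = 11.2 mg/L.

11.2 mg/L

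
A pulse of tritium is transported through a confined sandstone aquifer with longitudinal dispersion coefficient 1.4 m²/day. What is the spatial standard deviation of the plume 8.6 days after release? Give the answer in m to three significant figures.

Dispersive spreading gives a Gaussian with σ² = 2Dt; advection only shifts the center.
σ = √(2 × 1.4 × 8.6) = 4.91 m.

4.91 m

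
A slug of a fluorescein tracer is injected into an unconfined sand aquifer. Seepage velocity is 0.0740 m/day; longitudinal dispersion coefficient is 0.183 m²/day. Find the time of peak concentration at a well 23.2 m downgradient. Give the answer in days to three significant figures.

For the 1D instantaneous-source solution, setting ∂C/∂t = 0 at fixed x gives v²t² + 2Dt − x² = 0, so t = (√(D² + v²x²) − D)/v².
√(D² + v²x²) = √(0.183² + 0.0740² × 23.2²) = 1.727; v² = 0.005476.
t = (1.727 − 0.183)/0.005476 = 282 days (vs. the pure-advection estimate x/v = 314 d).

282 days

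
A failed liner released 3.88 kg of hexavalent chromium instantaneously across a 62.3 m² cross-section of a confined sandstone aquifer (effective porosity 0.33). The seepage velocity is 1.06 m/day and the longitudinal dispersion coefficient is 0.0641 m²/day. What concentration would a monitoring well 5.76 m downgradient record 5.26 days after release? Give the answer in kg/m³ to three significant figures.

0.0894 kg/m³

For an instantaneous plane source, C(x,t) = M/(n_e·A·√(4πDt)) · exp(−(x−vt)²/(4Dt)), with n_e·A the pore (flow) area.
Plume center vt = 1.06 × 5.26 = 5.5756 m, so the well at 5.76 m is 0.1844 m downgradient of the peak.
√(4πDt) = 2.058 m, giving peak height M/(n_e·A·√(4πDt)) = 3.88/(0.33 × 62.3 × 2.058) = 0.09170 kg/m³.
(x−vt)²/(4Dt) = (0.1844)²/(4 × 0.0641 × 5.26) = 0.02521; exp(−0.02521) = 0.9751.
C = 0.09170 × 0.9751 = 0.0894 kg/m³.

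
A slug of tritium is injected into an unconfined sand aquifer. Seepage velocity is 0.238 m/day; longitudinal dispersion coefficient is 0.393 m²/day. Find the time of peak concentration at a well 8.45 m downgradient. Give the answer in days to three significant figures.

For the 1D instantaneous-source solution, setting ∂C/∂t = 0 at fixed x gives v²t² + 2Dt − x² = 0, so t = (√(D² + v²x²) − D)/v².
√(D² + v²x²) = √(0.393² + 0.238² × 8.45²) = 2.049; v² = 0.056644.
t = (2.049 − 0.393)/0.056644 = 29.2 days (vs. the pure-advection estimate x/v = 35.5 d).

29.2 days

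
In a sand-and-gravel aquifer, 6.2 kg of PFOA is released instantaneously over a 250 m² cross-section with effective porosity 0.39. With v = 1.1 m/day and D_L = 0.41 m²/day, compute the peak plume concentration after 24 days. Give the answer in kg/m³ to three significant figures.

0.00572 kg/m³

The peak of an instantaneous 1D plume sits at x = vt; there the Gaussian factor is 1 and C_max = M/(n_e·A·√(4πDt)), where n_e·A is the pore area the mass is dissolved in.
√(4πDt) = √(4π × 0.41 × 24) = 11.12 m, so C_max = 6.2/(0.39 × 250 × 11.12) = 0.00572 kg/m³.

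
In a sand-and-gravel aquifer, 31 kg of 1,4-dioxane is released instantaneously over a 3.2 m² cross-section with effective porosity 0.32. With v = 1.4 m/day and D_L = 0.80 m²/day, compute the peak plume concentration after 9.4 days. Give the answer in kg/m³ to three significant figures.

The peak of an instantaneous 1D plume sits at x = vt; there the Gaussian factor is 1 and C_max = M/(n_e·A·√(4πDt)), where n_e·A is the pore area the mass is dissolved in.
√(4πDt) = √(4π × 0.80 × 9.4) = 9.721 m, so C_max = 31/(0.32 × 3.2 × 9.721) = 3.11 kg/m³.

3.11 kg/m³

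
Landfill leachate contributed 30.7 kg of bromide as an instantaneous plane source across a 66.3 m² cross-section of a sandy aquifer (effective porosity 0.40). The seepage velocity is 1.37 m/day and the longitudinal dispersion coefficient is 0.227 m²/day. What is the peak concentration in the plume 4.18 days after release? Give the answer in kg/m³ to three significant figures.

The peak of an instantaneous 1D plume sits at x = vt; there the Gaussian factor is 1 and C_max = M/(n_e·A·√(4πDt)), where n_e·A is the pore area the mass is dissolved in.
√(4πDt) = √(4π × 0.227 × 4.18) = 3.453 m, so C_max = 30.7/(0.40 × 66.3 × 3.453) = 0.335 kg/m³.

0.335 kg/m³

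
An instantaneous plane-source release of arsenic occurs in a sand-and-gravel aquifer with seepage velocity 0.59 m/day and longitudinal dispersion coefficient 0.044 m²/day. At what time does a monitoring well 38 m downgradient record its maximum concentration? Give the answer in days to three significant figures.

64.3 days

For the 1D instantaneous-source solution, setting ∂C/∂t = 0 at fixed x gives v²t² + 2Dt − x² = 0, so t = (√(D² + v²x²) − D)/v².
√(D² + v²x²) = √(0.044² + 0.59² × 38²) = 22.42; v² = 0.3481.
t = (22.42 − 0.044)/0.3481 = 64.3 days (vs. the pure-advection estimate x/v = 64.4 d).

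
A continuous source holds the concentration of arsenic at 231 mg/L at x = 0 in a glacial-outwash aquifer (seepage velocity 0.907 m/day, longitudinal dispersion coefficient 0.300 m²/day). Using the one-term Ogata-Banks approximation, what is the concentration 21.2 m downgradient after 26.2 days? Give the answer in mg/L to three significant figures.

171 mg/L

For a continuous step input, C/C₀ ≈ ½·erfc((x−vt)/(2√(Dt))).
vt = 0.907 × 26.2 = 23.7634 m and 2√(Dt) = 2√(0.300 × 26.2) = 5.607 m.
Argument (x−vt)/(2√(Dt)) = (21.2 − 23.7634)/5.607 = -0.4572; ½·erfc(-0.4572) = 0.7410.
C = 231 × 0.7410 = 171 mg/L.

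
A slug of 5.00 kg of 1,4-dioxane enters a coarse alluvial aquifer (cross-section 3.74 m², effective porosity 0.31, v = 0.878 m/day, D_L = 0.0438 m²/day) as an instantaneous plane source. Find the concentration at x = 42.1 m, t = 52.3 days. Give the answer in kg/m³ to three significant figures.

For an instantaneous plane source, C(x,t) = M/(n_e·A·√(4πDt)) · exp(−(x−vt)²/(4Dt)), with n_e·A the pore (flow) area.
Plume center vt = 0.878 × 52.3 = 45.9194 m, so the well at 42.1 m is 3.8194 m upgradient of the peak.
√(4πDt) = 5.365 m, giving peak height M/(n_e·A·√(4πDt)) = 5.00/(0.31 × 3.74 × 5.365) = 0.8038 kg/m³.
(x−vt)²/(4Dt) = (-3.8194)²/(4 × 0.0438 × 52.3) = 1.592; exp(−1.592) = 0.2035.
C = 0.8038 × 0.2035 = 0.164 kg/m³.

0.164 kg/m³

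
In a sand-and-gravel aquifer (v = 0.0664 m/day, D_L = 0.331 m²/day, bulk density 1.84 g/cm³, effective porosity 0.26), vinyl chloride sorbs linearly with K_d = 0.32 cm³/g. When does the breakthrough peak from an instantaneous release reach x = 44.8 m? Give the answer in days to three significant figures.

Retardation factor R = 1 + ρ_b·K_d/n = 1 + 1.84 × 0.32/0.26 = 3.265.
Sorption retards both mechanisms: v_R = v/R = 0.02034 m/day, D_R = D/R = 0.1014 m²/day.
Peak time from v_R²t² + 2D_R t − x² = 0: t = (√(D_R² + v_R²x²) − D_R)/v_R².
√(D_R² + v_R²x²) = √(0.1014² + 0.02034² × 44.8²) = 0.9169; v_R² = 0.0004137.
t = (0.9169 − 0.1014)/0.0004137 = 1970 days.

1970 days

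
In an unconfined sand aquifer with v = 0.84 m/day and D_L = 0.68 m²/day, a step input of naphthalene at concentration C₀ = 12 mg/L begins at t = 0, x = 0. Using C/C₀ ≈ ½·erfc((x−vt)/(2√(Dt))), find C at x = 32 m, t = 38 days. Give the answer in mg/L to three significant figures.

5.95 mg/L

For a continuous step input, C/C₀ ≈ ½·erfc((x−vt)/(2√(Dt))).
vt = 0.84 × 38 = 31.92 m and 2√(Dt) = 2√(0.68 × 38) = 10.17 m.
Argument (x−vt)/(2√(Dt)) = (32 − 31.92)/10.17 = 0.007866; ½·erfc(0.007866) = 0.4956.
C = 12 × 0.4956 = 5.95 mg/L.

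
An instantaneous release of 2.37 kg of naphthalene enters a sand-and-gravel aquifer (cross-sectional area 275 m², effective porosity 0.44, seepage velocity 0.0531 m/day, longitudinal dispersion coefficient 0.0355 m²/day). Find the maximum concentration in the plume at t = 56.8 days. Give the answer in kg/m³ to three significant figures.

0.00389 kg/m³

The peak of an instantaneous 1D plume sits at x = vt; there the Gaussian factor is 1 and C_max = M/(n_e·A·√(4πDt)), where n_e·A is the pore area the mass is dissolved in.
√(4πDt) = √(4π × 0.0355 × 56.8) = 5.034 m, so C_max = 2.37/(0.44 × 275 × 5.034) = 0.00389 kg/m³.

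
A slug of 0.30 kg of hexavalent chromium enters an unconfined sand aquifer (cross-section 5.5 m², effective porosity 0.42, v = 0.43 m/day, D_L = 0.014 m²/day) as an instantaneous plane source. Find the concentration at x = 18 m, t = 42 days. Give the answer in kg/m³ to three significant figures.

For an instantaneous plane source, C(x,t) = M/(n_e·A·√(4πDt)) · exp(−(x−vt)²/(4Dt)), with n_e·A the pore (flow) area.
Plume center vt = 0.43 × 42 = 18.06 m, so the well at 18 m is 0.06 m upgradient of the peak.
√(4πDt) = 2.718 m, giving peak height M/(n_e·A·√(4πDt)) = 0.30/(0.42 × 5.5 × 2.718) = 0.04778 kg/m³.
(x−vt)²/(4Dt) = (-0.06)²/(4 × 0.014 × 42) = 0.001531; exp(−0.001531) = 0.9985.
C = 0.04778 × 0.9985 = 0.0477 kg/m³.

0.0477 kg/m³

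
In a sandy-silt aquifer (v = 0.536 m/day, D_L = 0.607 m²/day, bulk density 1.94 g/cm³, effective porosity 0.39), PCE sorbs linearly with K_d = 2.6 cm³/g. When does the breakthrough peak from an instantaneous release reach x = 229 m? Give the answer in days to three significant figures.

Retardation factor R = 1 + ρ_b·K_d/n = 1 + 1.94 × 2.6/0.39 = 13.93.
Sorption retards both mechanisms: v_R = v/R = 0.03848 m/day, D_R = D/R = 0.04358 m²/day.
Peak time from v_R²t² + 2D_R t − x² = 0: t = (√(D_R² + v_R²x²) − D_R)/v_R².
√(D_R² + v_R²x²) = √(0.04358² + 0.03848² × 229²) = 8.812; v_R² = 0.001481.
t = (8.812 − 0.04358)/0.001481 = 5920 days.

5920 days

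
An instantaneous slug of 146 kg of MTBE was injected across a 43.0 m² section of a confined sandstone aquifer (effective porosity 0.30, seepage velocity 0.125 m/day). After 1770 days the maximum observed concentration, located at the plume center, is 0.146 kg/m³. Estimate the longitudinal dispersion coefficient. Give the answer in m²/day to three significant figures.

At the plume center C_max = M/(n_e·A·√(4πDt)), so D = M²/(4πt·(n_e·A·C_max)²).
n_e·A·C_max = 0.30 × 43.0 × 0.146 = 1.883 kg/m.
D = 146²/(4π × 1770 × 1.883²) = 0.270 m²/day.

0.270 m²/day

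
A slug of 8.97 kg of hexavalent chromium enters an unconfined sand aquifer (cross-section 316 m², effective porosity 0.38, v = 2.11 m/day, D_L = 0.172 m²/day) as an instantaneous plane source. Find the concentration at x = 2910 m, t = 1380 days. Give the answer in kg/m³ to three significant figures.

0.00136 kg/m³

For an instantaneous plane source, C(x,t) = M/(n_e·A·√(4πDt)) · exp(−(x−vt)²/(4Dt)), with n_e·A the pore (flow) area.
Plume center vt = 2.11 × 1380 = 2911.8 m, so the well at 2910 m is 1.8 m upgradient of the peak.
√(4πDt) = 54.61 m, giving peak height M/(n_e·A·√(4πDt)) = 8.97/(0.38 × 316 × 54.61) = 0.001368 kg/m³.
(x−vt)²/(4Dt) = (-1.8)²/(4 × 0.172 × 1380) = 0.003413; exp(−0.003413) = 0.9966.
C = 0.001368 × 0.9966 = 0.00136 kg/m³.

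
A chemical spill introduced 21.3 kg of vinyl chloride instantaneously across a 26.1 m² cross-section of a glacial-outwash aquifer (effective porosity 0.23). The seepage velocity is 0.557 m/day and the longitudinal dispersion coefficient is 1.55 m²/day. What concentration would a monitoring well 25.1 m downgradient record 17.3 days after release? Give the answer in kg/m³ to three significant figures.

For an instantaneous plane source, C(x,t) = M/(n_e·A·√(4πDt)) · exp(−(x−vt)²/(4Dt)), with n_e·A the pore (flow) area.
Plume center vt = 0.557 × 17.3 = 9.6361 m, so the well at 25.1 m is 15.4639 m downgradient of the peak.
√(4πDt) = 18.36 m, giving peak height M/(n_e·A·√(4πDt)) = 21.3/(0.23 × 26.1 × 18.36) = 0.1933 kg/m³.
(x−vt)²/(4Dt) = (15.4639)²/(4 × 1.55 × 17.3) = 2.229; exp(−2.229) = 0.1076.
C = 0.1933 × 0.1076 = 0.0208 kg/m³.

0.0208 kg/m³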